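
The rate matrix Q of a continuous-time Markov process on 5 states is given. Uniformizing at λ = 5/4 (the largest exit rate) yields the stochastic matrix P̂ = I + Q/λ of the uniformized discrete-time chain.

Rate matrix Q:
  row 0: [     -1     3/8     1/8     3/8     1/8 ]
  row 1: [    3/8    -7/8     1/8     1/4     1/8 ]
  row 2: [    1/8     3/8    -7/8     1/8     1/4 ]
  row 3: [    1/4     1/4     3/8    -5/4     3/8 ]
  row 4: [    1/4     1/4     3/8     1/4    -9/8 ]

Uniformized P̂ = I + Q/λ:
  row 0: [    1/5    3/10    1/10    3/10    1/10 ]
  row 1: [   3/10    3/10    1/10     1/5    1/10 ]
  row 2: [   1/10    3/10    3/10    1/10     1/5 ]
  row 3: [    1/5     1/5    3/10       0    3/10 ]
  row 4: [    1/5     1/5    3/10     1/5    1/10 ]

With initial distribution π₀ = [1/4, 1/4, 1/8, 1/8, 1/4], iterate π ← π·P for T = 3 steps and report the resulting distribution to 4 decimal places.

t=0: π = [0.2500, 0.2500, 0.1250, 0.1250, 0.2500]
t=1: π = [0.2125, 0.2625, 0.2000, 0.1875, 0.1375]
t=2: π = [0.2063, 0.2675, 0.2050, 0.1638, 0.1575]
t=3: π = [0.2063, 0.2679, 0.2053, 0.1674, 0.1533]

π = [0.2063, 0.2679, 0.2053, 0.1674, 0.1533]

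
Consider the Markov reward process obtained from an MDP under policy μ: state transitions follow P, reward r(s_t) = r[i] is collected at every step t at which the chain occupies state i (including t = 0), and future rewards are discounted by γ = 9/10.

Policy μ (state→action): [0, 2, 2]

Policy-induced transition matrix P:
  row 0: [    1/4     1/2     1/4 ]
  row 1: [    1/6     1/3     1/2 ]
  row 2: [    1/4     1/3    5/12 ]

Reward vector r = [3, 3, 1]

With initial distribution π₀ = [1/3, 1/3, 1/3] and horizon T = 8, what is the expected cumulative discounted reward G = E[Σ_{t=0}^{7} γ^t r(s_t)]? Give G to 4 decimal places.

t=0: π = [0.3333, 0.3333, 0.3333], E[r] = 2.3333, γ^t·E[r] = 2.333333, running G = 2.333333
t=1: π = [0.2222, 0.3889, 0.3889], E[r] = 2.2222, γ^t·E[r] = 2.000000, running G = 4.333333
t=2: π = [0.2176, 0.3704, 0.4120], E[r] = 2.1759, γ^t·E[r] = 1.762500, running G = 6.095833
t=3: π = [0.2191, 0.3696, 0.4113], E[r] = 2.1775, γ^t·E[r] = 1.587375, running G = 7.683208
t=4: π = [0.2192, 0.3699, 0.4109], E[r] = 2.1781, γ^t·E[r] = 1.429059, running G = 9.112268
t=5: π = [0.2192, 0.3699, 0.4110], E[r] = 2.1781, γ^t·E[r] = 1.286141, running G = 10.398408
t=6: π = [0.2192, 0.3699, 0.4110], E[r] = 2.1781, γ^t·E[r] = 1.157522, running G = 11.555930
t=7: π = [0.2192, 0.3699, 0.4110], E[r] = 2.1781, γ^t·E[r] = 1.041770, running G = 12.597700

G = 12.5977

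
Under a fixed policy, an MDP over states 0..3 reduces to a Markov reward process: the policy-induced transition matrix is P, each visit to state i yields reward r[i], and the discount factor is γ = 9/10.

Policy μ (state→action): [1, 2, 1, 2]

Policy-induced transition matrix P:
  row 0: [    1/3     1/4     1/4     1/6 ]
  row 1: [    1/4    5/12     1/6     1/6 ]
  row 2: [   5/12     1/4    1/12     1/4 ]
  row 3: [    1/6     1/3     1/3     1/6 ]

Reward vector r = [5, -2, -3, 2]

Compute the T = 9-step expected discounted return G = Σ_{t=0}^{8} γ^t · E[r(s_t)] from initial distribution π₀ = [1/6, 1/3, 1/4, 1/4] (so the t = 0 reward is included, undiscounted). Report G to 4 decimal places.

t=0: π = [0.1667, 0.3333, 0.2500, 0.2500], E[r] = -0.0833, γ^t·E[r] = -0.083333, running G = -0.083333
t=1: π = [0.2847, 0.3264, 0.2014, 0.1875], E[r] = 0.5417, γ^t·E[r] = 0.487500, running G = 0.404167
t=2: π = [0.2917, 0.3200, 0.2049, 0.1834], E[r] = 0.5706, γ^t·E[r] = 0.462188, running G = 0.866354
t=3: π = [0.2932, 0.3186, 0.2045, 0.1837], E[r] = 0.5826, γ^t·E[r] = 0.424723, running G = 1.291077
t=4: π = [0.2932, 0.3184, 0.2047, 0.1837], E[r] = 0.5825, γ^t·E[r] = 0.382198, running G = 1.673274
t=5: π = [0.2932, 0.3184, 0.2047, 0.1837], E[r] = 0.5829, γ^t·E[r] = 0.344194, running G = 2.017469
t=6: π = [0.2932, 0.3184, 0.2047, 0.1837], E[r] = 0.5829, γ^t·E[r] = 0.309762, running G = 2.327231
t=7: π = [0.2932, 0.3184, 0.2047, 0.1837], E[r] = 0.5829, γ^t·E[r] = 0.278792, running G = 2.606024
t=8: π = [0.2932, 0.3184, 0.2047, 0.1837], E[r] = 0.5829, γ^t·E[r] = 0.250912, running G = 2.856936

G = 2.8569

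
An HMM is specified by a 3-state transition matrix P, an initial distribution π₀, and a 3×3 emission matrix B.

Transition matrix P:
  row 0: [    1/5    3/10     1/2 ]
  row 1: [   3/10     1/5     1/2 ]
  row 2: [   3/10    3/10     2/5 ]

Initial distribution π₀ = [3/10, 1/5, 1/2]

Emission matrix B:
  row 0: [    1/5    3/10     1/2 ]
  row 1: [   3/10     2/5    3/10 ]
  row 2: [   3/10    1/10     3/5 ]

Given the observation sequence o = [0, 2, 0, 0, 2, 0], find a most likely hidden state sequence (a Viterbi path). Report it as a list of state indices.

path = [2, 2, 2, 2, 2, 2]

t=0: δ = [6.000e-02, 6.000e-02, 1.500e-01]  (obs o_0=0)
t=1: δ = [2.250e-02, 1.350e-02, 3.600e-02]  ψ = [2, 2, 2]  (obs o_1=2)
t=2: δ = [2.160e-03, 3.240e-03, 4.320e-03]  ψ = [2, 2, 2]  (obs o_2=0)
t=3: δ = [2.592e-04, 3.888e-04, 5.184e-04]  ψ = [2, 2, 2]  (obs o_3=0)
t=4: δ = [7.776e-05, 4.666e-05, 1.244e-04]  ψ = [2, 2, 2]  (obs o_4=2)
t=5: δ = [7.465e-06, 1.120e-05, 1.493e-05]  ψ = [2, 2, 2]  (obs o_5=0)
backtrack: best end state = 2; path = [2, 2, 2, 2, 2, 2]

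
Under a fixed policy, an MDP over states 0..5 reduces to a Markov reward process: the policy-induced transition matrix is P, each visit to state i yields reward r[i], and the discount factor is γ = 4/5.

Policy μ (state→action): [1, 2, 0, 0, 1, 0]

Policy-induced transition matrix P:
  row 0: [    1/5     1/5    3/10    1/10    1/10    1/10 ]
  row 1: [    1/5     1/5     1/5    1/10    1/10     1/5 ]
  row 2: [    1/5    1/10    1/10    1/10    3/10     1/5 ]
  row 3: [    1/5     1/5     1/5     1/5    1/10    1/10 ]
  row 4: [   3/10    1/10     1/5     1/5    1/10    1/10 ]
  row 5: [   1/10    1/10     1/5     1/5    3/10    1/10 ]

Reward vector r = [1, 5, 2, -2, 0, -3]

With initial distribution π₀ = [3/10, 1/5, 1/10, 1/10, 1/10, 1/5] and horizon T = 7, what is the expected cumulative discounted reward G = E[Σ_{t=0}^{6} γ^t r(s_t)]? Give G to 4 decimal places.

t=0: π = [0.3000, 0.2000, 0.1000, 0.1000, 0.1000, 0.2000], E[r] = 0.7000, γ^t·E[r] = 0.700000, running G = 0.700000
t=1: π = [0.1900, 0.1600, 0.2200, 0.1400, 0.1600, 0.1300], E[r] = 0.7600, γ^t·E[r] = 0.608000, running G = 1.308000
t=2: π = [0.2030, 0.1490, 0.1970, 0.1430, 0.1700, 0.1380], E[r] = 0.6420, γ^t·E[r] = 0.410880, running G = 1.718880
t=3: π = [0.2032, 0.1495, 0.2006, 0.1451, 0.1670, 0.1346], E[r] = 0.6579, γ^t·E[r] = 0.336845, running G = 2.055725
t=4: π = [0.2032, 0.1498, 0.2003, 0.1447, 0.1670, 0.1350], E[r] = 0.6583, γ^t·E[r] = 0.269636, running G = 2.325360
t=5: π = [0.2032, 0.1498, 0.2003, 0.1447, 0.1671, 0.1350], E[r] = 0.6583, γ^t·E[r] = 0.215708, running G = 2.541068
t=6: π = [0.2032, 0.1498, 0.2003, 0.1447, 0.1671, 0.1350], E[r] = 0.6582, γ^t·E[r] = 0.172554, running G = 2.713622

G = 2.7136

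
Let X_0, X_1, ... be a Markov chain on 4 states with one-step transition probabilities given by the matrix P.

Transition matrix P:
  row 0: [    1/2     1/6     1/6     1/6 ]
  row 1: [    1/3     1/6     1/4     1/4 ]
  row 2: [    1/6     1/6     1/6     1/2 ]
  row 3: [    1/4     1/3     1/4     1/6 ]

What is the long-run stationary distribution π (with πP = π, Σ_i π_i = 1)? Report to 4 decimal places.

Balance equations π_j = Σ_i π_i·P[i][j]:
  π_0 = 1/2·π_0 + 1/3·π_1 + 1/6·π_2 + 1/4·π_3
  π_1 = 1/6·π_0 + 1/6·π_1 + 1/6·π_2 + 1/3·π_3
  π_2 = 1/6·π_0 + 1/4·π_1 + 1/6·π_2 + 1/4·π_3
  normalize: π_0 + π_1 + π_2 + π_3 = 1
Solving the linear system gives exactly π = [275/824, 43/206, 169/824, 26/103].

π = [0.3337, 0.2087, 0.2051, 0.2524]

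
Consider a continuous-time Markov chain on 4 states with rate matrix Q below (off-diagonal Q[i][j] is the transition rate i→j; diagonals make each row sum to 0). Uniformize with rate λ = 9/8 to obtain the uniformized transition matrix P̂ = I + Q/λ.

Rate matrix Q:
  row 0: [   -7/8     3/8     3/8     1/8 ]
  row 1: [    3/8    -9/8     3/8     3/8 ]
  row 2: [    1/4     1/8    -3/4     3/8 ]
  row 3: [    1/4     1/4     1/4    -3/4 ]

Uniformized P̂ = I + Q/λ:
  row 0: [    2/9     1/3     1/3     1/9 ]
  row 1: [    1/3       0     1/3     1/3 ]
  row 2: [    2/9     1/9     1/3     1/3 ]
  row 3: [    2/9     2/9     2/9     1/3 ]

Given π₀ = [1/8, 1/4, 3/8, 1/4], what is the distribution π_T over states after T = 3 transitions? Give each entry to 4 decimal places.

t=0: π = [0.1250, 0.2500, 0.3750, 0.2500]
t=1: π = [0.2500, 0.1389, 0.3056, 0.3056]
t=2: π = [0.2377, 0.1852, 0.2994, 0.2778]
t=3: π = [0.2428, 0.1742, 0.3025, 0.2805]

π = [0.2428, 0.1742, 0.3025, 0.2805]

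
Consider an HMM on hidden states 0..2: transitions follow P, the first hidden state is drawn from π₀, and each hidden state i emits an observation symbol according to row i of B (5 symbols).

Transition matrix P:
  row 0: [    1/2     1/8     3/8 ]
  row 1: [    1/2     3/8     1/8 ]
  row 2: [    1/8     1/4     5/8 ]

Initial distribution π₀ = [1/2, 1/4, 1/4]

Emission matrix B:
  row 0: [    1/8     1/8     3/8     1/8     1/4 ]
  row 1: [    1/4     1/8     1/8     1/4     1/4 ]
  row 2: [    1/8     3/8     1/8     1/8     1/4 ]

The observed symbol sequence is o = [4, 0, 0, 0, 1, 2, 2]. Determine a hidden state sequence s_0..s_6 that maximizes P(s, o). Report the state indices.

t=0: δ = [1.250e-01, 6.250e-02, 6.250e-02]  (obs o_0=4)
t=1: δ = [7.812e-03, 5.859e-03, 5.859e-03]  ψ = [0, 1, 0]  (obs o_1=0)
t=2: δ = [4.883e-04, 5.493e-04, 4.578e-04]  ψ = [0, 1, 2]  (obs o_2=0)
t=3: δ = [3.433e-05, 5.150e-05, 3.576e-05]  ψ = [1, 1, 2]  (obs o_3=0)
t=4: δ = [3.219e-06, 2.414e-06, 8.382e-06]  ψ = [1, 1, 2]  (obs o_4=1)
t=5: δ = [6.035e-07, 2.619e-07, 6.548e-07]  ψ = [0, 2, 2]  (obs o_5=2)
t=6: δ = [1.132e-07, 2.046e-08, 5.116e-08]  ψ = [0, 2, 2]  (obs o_6=2)
backtrack: best end state = 0; path = [1, 1, 1, 1, 0, 0, 0]

path = [1, 1, 1, 1, 0, 0, 0]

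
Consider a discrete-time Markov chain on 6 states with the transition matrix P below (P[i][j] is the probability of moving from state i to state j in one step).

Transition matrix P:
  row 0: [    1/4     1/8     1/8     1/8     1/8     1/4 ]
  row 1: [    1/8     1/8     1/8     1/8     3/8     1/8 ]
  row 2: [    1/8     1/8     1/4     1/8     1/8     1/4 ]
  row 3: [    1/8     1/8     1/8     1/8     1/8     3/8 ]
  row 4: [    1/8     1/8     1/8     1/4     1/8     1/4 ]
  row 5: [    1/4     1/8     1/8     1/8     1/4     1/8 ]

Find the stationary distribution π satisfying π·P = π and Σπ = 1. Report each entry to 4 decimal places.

Balance equations π_j = Σ_i π_i·P[i][j]:
  π_0 = 1/4·π_0 + 1/8·π_1 + 1/8·π_2 + 1/8·π_3 + 1/8·π_4 + 1/4·π_5
  π_1 = 1/8·π_0 + 1/8·π_1 + 1/8·π_2 + 1/8·π_3 + 1/8·π_4 + 1/8·π_5
  π_2 = 1/8·π_0 + 1/8·π_1 + 1/4·π_2 + 1/8·π_3 + 1/8·π_4 + 1/8·π_5
  π_3 = 1/8·π_0 + 1/8·π_1 + 1/8·π_2 + 1/8·π_3 + 1/4·π_4 + 1/8·π_5
  π_4 = 1/8·π_0 + 3/8·π_1 + 1/8·π_2 + 1/8·π_3 + 1/8·π_4 + 1/4·π_5
  normalize: π_0 + π_1 + π_2 + π_3 + π_4 + π_5 = 1
Solving the linear system gives exactly π = [2817/16100, 1/8, 1/7, 681/4600, 106/575, 517/2300].

π = [0.1750, 0.1250, 0.1429, 0.1480, 0.1843, 0.2248]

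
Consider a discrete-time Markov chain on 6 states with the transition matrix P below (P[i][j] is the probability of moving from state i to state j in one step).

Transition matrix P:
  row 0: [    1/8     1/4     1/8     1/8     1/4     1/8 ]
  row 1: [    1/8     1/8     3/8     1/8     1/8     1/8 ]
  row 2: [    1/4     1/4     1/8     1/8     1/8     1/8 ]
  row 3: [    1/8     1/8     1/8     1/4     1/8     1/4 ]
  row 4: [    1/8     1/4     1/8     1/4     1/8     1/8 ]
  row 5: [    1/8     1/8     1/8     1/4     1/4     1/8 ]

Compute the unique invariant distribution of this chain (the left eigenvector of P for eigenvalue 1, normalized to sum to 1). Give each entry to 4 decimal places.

Balance equations π_j = Σ_i π_i·P[i][j]:
  π_0 = 1/8·π_0 + 1/8·π_1 + 1/4·π_2 + 1/8·π_3 + 1/8·π_4 + 1/8·π_5
  π_1 = 1/4·π_0 + 1/8·π_1 + 1/4·π_2 + 1/8·π_3 + 1/4·π_4 + 1/8·π_5
  π_2 = 1/8·π_0 + 3/8·π_1 + 1/8·π_2 + 1/8·π_3 + 1/8·π_4 + 1/8·π_5
  π_3 = 1/8·π_0 + 1/8·π_1 + 1/8·π_2 + 1/4·π_3 + 1/4·π_4 + 1/4·π_5
  π_4 = 1/4·π_0 + 1/8·π_1 + 1/8·π_2 + 1/8·π_3 + 1/8·π_4 + 1/4·π_5
  normalize: π_0 + π_1 + π_2 + π_3 + π_4 + π_5 = 1
Solving the linear system gives exactly π = [1763/12042, 2227/12042, 1031/6021, 1127/6021, 1949/12042, 1787/12042].

π = [0.1464, 0.1849, 0.1712, 0.1872, 0.1619, 0.1484]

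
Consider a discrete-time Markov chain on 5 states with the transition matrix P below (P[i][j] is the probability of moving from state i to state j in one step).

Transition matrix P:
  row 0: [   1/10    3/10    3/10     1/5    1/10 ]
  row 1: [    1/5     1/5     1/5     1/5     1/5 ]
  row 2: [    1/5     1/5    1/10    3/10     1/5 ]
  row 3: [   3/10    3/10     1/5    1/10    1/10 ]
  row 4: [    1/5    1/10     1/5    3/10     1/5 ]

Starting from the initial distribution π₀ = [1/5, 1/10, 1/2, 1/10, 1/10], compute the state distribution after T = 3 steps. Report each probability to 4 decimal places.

π = [0.2003, 0.2259, 0.2004, 0.2149, 0.1585]

t=0: π = [0.2000, 0.1000, 0.5000, 0.1000, 0.1000]
t=1: π = [0.1900, 0.2200, 0.1700, 0.2500, 0.1700]
t=2: π = [0.2060, 0.2270, 0.2020, 0.2090, 0.1560]
t=3: π = [0.2003, 0.2259, 0.2004, 0.2149, 0.1585]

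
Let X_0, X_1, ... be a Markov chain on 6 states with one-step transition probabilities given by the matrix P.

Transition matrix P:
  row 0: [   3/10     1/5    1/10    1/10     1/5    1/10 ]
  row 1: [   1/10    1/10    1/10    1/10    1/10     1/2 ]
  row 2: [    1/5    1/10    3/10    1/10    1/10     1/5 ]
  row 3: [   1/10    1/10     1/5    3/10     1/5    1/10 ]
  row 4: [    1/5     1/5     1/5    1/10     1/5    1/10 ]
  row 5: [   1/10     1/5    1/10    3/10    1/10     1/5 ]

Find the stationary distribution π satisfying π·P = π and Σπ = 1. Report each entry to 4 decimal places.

π = [0.1643, 0.1510, 0.1654, 0.1741, 0.1487, 0.1966]

Balance equations π_j = Σ_i π_i·P[i][j]:
  π_0 = 3/10·π_0 + 1/10·π_1 + 1/5·π_2 + 1/10·π_3 + 1/5·π_4 + 1/10·π_5
  π_1 = 1/5·π_0 + 1/10·π_1 + 1/10·π_2 + 1/10·π_3 + 1/5·π_4 + 1/5·π_5
  π_2 = 1/10·π_0 + 1/10·π_1 + 3/10·π_2 + 1/5·π_3 + 1/5·π_4 + 1/10·π_5
  π_3 = 1/10·π_0 + 1/10·π_1 + 1/10·π_2 + 3/10·π_3 + 1/10·π_4 + 3/10·π_5
  π_4 = 1/5·π_0 + 1/10·π_1 + 1/10·π_2 + 1/5·π_3 + 1/5·π_4 + 1/10·π_5
  normalize: π_0 + π_1 + π_2 + π_3 + π_4 + π_5 = 1
Solving the linear system gives exactly π = [5309/32321, 4879/32321, 10689/64642, 11257/64642, 9613/64642, 12707/64642].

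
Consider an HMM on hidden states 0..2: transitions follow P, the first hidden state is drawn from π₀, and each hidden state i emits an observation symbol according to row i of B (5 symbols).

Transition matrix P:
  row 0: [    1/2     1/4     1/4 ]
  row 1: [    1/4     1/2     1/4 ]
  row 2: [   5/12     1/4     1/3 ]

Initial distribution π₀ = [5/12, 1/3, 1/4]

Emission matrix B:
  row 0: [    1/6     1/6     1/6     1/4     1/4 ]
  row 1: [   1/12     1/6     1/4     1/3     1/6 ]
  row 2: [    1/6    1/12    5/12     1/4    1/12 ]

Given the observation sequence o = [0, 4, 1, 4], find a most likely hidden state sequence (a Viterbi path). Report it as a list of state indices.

t=0: δ = [6.944e-02, 2.778e-02, 4.167e-02]  (obs o_0=0)
t=1: δ = [8.681e-03, 2.894e-03, 1.447e-03]  ψ = [0, 0, 0]  (obs o_1=4)
t=2: δ = [7.234e-04, 3.617e-04, 1.808e-04]  ψ = [0, 0, 0]  (obs o_2=1)
t=3: δ = [9.042e-05, 3.014e-05, 1.507e-05]  ψ = [0, 0, 0]  (obs o_3=4)
backtrack: best end state = 0; path = [0, 0, 0, 0]

path = [0, 0, 0, 0]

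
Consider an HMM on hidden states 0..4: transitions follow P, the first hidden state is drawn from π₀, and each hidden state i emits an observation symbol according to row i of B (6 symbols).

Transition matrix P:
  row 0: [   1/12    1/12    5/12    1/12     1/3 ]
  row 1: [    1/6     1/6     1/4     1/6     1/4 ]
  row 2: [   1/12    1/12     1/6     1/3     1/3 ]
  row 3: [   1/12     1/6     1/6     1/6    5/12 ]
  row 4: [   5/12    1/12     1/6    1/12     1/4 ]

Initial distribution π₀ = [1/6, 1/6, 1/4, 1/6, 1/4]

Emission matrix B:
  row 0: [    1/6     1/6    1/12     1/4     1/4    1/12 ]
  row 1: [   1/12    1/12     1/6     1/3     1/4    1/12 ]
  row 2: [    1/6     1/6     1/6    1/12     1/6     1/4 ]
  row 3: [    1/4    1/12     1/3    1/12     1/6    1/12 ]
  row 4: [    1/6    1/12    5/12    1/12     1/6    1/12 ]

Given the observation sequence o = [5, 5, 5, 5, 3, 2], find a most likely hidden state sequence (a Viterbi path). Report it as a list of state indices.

path = [2, 2, 2, 4, 0, 4]

t=0: δ = [1.389e-02, 1.389e-02, 6.250e-02, 1.389e-02, 2.083e-02]  (obs o_0=5)
t=1: δ = [7.234e-04, 4.340e-04, 2.604e-03, 1.736e-03, 1.736e-03]  ψ = [4, 2, 2, 2, 2]  (obs o_1=5)
t=2: δ = [6.028e-05, 2.411e-05, 1.085e-04, 7.234e-05, 7.234e-05]  ψ = [4, 3, 2, 2, 2]  (obs o_2=5)
t=3: δ = [2.512e-06, 1.005e-06, 6.279e-06, 3.014e-06, 3.014e-06]  ψ = [4, 3, 0, 2, 2]  (obs o_3=5)
t=4: δ = [3.140e-07, 1.744e-07, 8.721e-08, 1.744e-07, 1.744e-07]  ψ = [4, 2, 0, 2, 2]  (obs o_4=3)
t=5: δ = [6.056e-09, 4.845e-09, 2.180e-08, 9.690e-09, 4.361e-08]  ψ = [4, 1, 0, 1, 0]  (obs o_5=2)
backtrack: best end state = 4; path = [2, 2, 2, 4, 0, 4]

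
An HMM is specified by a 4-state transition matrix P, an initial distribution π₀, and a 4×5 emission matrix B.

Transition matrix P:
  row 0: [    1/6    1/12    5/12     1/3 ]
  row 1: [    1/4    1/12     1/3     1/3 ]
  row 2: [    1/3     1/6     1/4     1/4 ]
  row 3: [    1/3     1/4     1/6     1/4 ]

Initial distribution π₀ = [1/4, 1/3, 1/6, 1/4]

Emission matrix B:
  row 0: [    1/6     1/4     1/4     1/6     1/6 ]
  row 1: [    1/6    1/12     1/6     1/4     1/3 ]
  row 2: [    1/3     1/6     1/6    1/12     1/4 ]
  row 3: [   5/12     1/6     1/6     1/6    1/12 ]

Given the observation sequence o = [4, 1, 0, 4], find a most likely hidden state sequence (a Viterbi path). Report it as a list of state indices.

t=0: δ = [4.167e-02, 1.111e-01, 4.167e-02, 2.083e-02]  (obs o_0=4)
t=1: δ = [6.944e-03, 7.716e-04, 6.173e-03, 6.173e-03]  ψ = [1, 1, 1, 1]  (obs o_1=1)
t=2: δ = [3.429e-04, 2.572e-04, 9.645e-04, 9.645e-04]  ψ = [2, 3, 0, 0]  (obs o_2=0)
t=3: δ = [5.358e-05, 8.038e-05, 6.028e-05, 2.009e-05]  ψ = [2, 3, 2, 2]  (obs o_3=4)
backtrack: best end state = 1; path = [1, 0, 3, 1]

path = [1, 0, 3, 1]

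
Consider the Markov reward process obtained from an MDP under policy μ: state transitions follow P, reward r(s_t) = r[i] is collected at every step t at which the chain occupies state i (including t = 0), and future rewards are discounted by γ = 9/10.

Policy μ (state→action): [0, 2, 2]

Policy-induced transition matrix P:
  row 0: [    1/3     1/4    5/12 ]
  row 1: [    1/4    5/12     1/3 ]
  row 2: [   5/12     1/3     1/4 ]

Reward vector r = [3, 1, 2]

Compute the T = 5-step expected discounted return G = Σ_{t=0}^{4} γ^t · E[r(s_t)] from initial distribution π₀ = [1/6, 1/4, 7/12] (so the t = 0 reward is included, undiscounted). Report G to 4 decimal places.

t=0: π = [0.1667, 0.2500, 0.5833], E[r] = 1.9167, γ^t·E[r] = 1.916667, running G = 1.916667
t=1: π = [0.3611, 0.3403, 0.2986], E[r] = 2.0208, γ^t·E[r] = 1.818750, running G = 3.735417
t=2: π = [0.3299, 0.3316, 0.3385], E[r] = 1.9983, γ^t·E[r] = 1.618594, running G = 5.354010
t=3: π = [0.3339, 0.3335, 0.3326], E[r] = 2.0004, γ^t·E[r] = 1.458316, running G = 6.812327
t=4: π = [0.3333, 0.3333, 0.3334], E[r] = 2.0000, γ^t·E[r] = 1.312176, running G = 8.124503

G = 8.1245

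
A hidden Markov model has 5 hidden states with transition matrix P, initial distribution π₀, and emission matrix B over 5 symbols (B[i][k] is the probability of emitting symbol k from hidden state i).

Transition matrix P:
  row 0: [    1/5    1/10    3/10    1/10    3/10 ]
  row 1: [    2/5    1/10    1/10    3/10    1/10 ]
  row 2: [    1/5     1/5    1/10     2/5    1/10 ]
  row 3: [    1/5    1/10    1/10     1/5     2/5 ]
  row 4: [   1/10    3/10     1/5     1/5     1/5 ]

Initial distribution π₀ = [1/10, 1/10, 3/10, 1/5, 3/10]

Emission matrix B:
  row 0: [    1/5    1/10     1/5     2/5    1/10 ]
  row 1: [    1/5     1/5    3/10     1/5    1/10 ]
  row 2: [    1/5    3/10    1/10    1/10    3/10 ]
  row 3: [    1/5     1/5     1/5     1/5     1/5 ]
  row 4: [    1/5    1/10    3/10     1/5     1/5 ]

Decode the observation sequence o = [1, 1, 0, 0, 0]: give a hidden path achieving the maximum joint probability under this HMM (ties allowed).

t=0: δ = [1.000e-02, 2.000e-02, 9.000e-02, 4.000e-02, 3.000e-02]  (obs o_0=1)
t=1: δ = [1.800e-03, 3.600e-03, 2.700e-03, 7.200e-03, 1.600e-03]  ψ = [2, 2, 2, 2, 3]  (obs o_1=1)
t=2: δ = [2.880e-04, 1.440e-04, 1.440e-04, 2.880e-04, 5.760e-04]  ψ = [1, 3, 3, 3, 3]  (obs o_2=0)
t=3: δ = [1.152e-05, 3.456e-05, 2.304e-05, 2.304e-05, 2.304e-05]  ψ = [0, 4, 4, 4, 3]  (obs o_3=0)
t=4: δ = [2.765e-06, 1.382e-06, 9.216e-07, 2.074e-06, 1.843e-06]  ψ = [1, 4, 4, 1, 3]  (obs o_4=0)
backtrack: best end state = 0; path = [2, 3, 4, 1, 0]

path = [2, 3, 4, 1, 0]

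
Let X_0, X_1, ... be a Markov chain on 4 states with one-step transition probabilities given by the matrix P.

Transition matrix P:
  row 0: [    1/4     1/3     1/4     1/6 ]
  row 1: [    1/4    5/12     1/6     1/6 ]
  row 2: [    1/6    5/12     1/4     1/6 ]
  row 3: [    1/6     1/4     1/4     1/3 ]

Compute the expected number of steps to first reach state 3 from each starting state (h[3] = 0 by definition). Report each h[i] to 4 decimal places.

h = [6.0000, 6.0000, 6.0000, 0.0000]

First-step conditioning: h[3] = 0; for i ≠ 3, h[i] = 1 + Σ_k P[i][k]·h[k].
  h[0] = 1 + 1/4·h[0] + 1/3·h[1] + 1/4·h[2]
  h[1] = 1 + 1/4·h[0] + 5/12·h[1] + 1/6·h[2]
  h[2] = 1 + 1/6·h[0] + 5/12·h[1] + 1/4·h[2]
Solving the 3×3 linear system over states ≠ 3 gives exactly h = [6, 6, 6, 0] (h[3] = 0 is the target).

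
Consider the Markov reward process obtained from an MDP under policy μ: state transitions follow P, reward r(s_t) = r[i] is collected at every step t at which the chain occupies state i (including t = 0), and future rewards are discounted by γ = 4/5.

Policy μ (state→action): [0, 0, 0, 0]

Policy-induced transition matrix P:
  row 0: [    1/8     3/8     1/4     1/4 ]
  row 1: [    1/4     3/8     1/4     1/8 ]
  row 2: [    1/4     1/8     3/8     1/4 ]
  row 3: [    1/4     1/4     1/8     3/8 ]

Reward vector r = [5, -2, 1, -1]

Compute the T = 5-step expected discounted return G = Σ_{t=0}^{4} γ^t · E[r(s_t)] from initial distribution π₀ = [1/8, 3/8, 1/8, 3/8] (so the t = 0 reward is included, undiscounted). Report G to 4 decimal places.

G = 0.9090

t=0: π = [0.1250, 0.3750, 0.1250, 0.3750], E[r] = -0.3750, γ^t·E[r] = -0.375000, running G = -0.375000
t=1: π = [0.2344, 0.2969, 0.2188, 0.2500], E[r] = 0.5469, γ^t·E[r] = 0.437500, running G = 0.062500
t=2: π = [0.2207, 0.2891, 0.2461, 0.2441], E[r] = 0.5273, γ^t·E[r] = 0.337500, running G = 0.400000
t=3: π = [0.2224, 0.2830, 0.2502, 0.2444], E[r] = 0.5520, γ^t·E[r] = 0.282625, running G = 0.682625
t=4: π = [0.2222, 0.2819, 0.2507, 0.2452], E[r] = 0.5528, γ^t·E[r] = 0.226413, running G = 0.909038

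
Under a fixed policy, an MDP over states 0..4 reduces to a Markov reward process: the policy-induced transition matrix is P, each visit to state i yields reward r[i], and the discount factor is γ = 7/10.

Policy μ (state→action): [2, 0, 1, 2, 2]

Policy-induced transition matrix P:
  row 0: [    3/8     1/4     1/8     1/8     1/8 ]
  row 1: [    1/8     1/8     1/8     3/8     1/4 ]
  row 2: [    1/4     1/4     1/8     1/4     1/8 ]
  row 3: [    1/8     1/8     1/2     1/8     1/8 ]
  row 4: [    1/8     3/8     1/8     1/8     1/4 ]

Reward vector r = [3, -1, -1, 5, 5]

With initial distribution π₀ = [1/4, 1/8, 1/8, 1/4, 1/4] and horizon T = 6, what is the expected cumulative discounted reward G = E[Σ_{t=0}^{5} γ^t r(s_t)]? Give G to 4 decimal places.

t=0: π = [0.2500, 0.1250, 0.1250, 0.2500, 0.2500], E[r] = 3.0000, γ^t·E[r] = 3.000000, running G = 3.000000
t=1: π = [0.2031, 0.2344, 0.2188, 0.1719, 0.1719], E[r] = 1.8750, γ^t·E[r] = 1.312500, running G = 4.312500
t=2: π = [0.2031, 0.2207, 0.1895, 0.2109, 0.1758], E[r] = 2.1328, γ^t·E[r] = 1.045078, running G = 5.357578
t=3: π = [0.1995, 0.2180, 0.2041, 0.2039, 0.1746], E[r] = 2.0684, γ^t·E[r] = 0.709447, running G = 6.067025
t=4: π = [0.2004, 0.2191, 0.2014, 0.2050, 0.1741], E[r] = 2.0760, γ^t·E[r] = 0.498460, running G = 6.565485
t=5: π = [0.2003, 0.2187, 0.2019, 0.2050, 0.1741], E[r] = 2.0757, γ^t·E[r] = 0.348860, running G = 6.914345

G = 6.9143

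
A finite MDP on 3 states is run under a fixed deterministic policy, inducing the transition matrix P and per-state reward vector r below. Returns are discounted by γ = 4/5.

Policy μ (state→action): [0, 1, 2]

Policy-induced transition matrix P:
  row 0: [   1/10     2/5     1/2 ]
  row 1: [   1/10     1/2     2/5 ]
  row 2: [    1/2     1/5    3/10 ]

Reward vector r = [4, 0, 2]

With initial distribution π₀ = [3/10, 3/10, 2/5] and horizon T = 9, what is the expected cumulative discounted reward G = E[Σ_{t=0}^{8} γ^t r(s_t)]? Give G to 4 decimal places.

G = 7.9929

t=0: π = [0.3000, 0.3000, 0.4000], E[r] = 2.0000, γ^t·E[r] = 2.000000, running G = 2.000000
t=1: π = [0.2600, 0.3500, 0.3900], E[r] = 1.8200, γ^t·E[r] = 1.456000, running G = 3.456000
t=2: π = [0.2560, 0.3570, 0.3870], E[r] = 1.7980, γ^t·E[r] = 1.150720, running G = 4.606720
t=3: π = [0.2548, 0.3583, 0.3869], E[r] = 1.7930, γ^t·E[r] = 0.918016, running G = 5.524736
t=4: π = [0.2548, 0.3585, 0.3868], E[r] = 1.7926, γ^t·E[r] = 0.734257, running G = 6.258993
t=5: π = [0.2547, 0.3585, 0.3868], E[r] = 1.7925, γ^t·E[r] = 0.587353, running G = 6.846346
t=6: π = [0.2547, 0.3585, 0.3868], E[r] = 1.7925, γ^t·E[r] = 0.469882, running G = 7.316228
t=7: π = [0.2547, 0.3585, 0.3868], E[r] = 1.7925, γ^t·E[r] = 0.375905, running G = 7.692133
t=8: π = [0.2547, 0.3585, 0.3868], E[r] = 1.7925, γ^t·E[r] = 0.300724, running G = 7.992856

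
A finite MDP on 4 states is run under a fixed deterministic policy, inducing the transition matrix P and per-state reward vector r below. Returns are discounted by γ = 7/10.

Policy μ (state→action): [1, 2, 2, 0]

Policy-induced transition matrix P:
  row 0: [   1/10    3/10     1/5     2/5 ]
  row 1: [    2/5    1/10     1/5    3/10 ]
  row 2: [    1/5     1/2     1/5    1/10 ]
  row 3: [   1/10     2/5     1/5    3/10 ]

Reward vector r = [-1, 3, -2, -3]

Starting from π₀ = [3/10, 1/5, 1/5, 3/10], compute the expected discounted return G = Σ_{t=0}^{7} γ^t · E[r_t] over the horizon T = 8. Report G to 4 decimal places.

t=0: π = [0.3000, 0.2000, 0.2000, 0.3000], E[r] = -1.0000, γ^t·E[r] = -1.000000, running G = -1.000000
t=1: π = [0.1800, 0.3300, 0.2000, 0.2900], E[r] = -0.4600, γ^t·E[r] = -0.322000, running G = -1.322000
t=2: π = [0.2190, 0.3030, 0.2000, 0.2780], E[r] = -0.5440, γ^t·E[r] = -0.266560, running G = -1.588560
t=3: π = [0.2109, 0.3072, 0.2000, 0.2819], E[r] = -0.5350, γ^t·E[r] = -0.183505, running G = -1.772065
t=4: π = [0.2122, 0.3068, 0.2000, 0.2811], E[r] = -0.5352, γ^t·E[r] = -0.128497, running G = -1.900562
t=5: π = [0.2120, 0.3068, 0.2000, 0.2812], E[r] = -0.5354, γ^t·E[r] = -0.089984, running G = -1.990546
t=6: π = [0.2120, 0.3068, 0.2000, 0.2812], E[r] = -0.5353, γ^t·E[r] = -0.062981, running G = -2.053526
t=7: π = [0.2120, 0.3068, 0.2000, 0.2812], E[r] = -0.5353, γ^t·E[r] = -0.044088, running G = -2.097614

G = -2.0976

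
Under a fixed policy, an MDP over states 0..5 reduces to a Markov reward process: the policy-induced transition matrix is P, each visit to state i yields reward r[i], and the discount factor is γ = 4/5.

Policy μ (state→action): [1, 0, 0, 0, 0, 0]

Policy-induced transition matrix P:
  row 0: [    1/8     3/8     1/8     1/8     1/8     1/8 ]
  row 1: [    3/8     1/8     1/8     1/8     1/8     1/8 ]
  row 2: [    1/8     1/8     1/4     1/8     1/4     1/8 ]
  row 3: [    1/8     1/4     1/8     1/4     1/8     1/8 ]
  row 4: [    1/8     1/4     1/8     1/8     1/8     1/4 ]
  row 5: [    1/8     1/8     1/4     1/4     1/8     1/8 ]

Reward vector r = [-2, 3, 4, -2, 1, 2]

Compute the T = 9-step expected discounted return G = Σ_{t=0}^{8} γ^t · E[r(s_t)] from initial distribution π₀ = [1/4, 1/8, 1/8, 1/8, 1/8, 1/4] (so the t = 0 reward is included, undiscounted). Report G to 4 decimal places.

t=0: π = [0.2500, 0.1250, 0.1250, 0.1250, 0.1250, 0.2500], E[r] = 0.7500, γ^t·E[r] = 0.750000, running G = 0.750000
t=1: π = [0.1563, 0.2188, 0.1719, 0.1719, 0.1406, 0.1406], E[r] = 1.1094, γ^t·E[r] = 0.887500, running G = 1.637500
t=2: π = [0.1797, 0.2031, 0.1641, 0.1641, 0.1465, 0.1426], E[r] = 1.0098, γ^t·E[r] = 0.646250, running G = 2.283750
t=3: π = [0.1758, 0.2087, 0.1633, 0.1633, 0.1455, 0.1433], E[r] = 1.0334, γ^t·E[r] = 0.529125, running G = 2.812875
t=4: π = [0.1772, 0.2076, 0.1633, 0.1633, 0.1454, 0.1432], E[r] = 1.0267, γ^t·E[r] = 0.420550, running G = 3.233425
t=5: π = [0.1769, 0.2079, 0.1633, 0.1633, 0.1454, 0.1432], E[r] = 1.0283, γ^t·E[r] = 0.336951, running G = 3.570376
t=6: π = [0.1770, 0.2078, 0.1633, 0.1633, 0.1454, 0.1432], E[r] = 1.0279, γ^t·E[r] = 0.269454, running G = 3.839831
t=7: π = [0.1770, 0.2078, 0.1633, 0.1633, 0.1454, 0.1432], E[r] = 1.0280, γ^t·E[r] = 0.215584, running G = 4.055414
t=8: π = [0.1770, 0.2078, 0.1633, 0.1633, 0.1454, 0.1432], E[r] = 1.0280, γ^t·E[r] = 0.172463, running G = 4.227877

G = 4.2279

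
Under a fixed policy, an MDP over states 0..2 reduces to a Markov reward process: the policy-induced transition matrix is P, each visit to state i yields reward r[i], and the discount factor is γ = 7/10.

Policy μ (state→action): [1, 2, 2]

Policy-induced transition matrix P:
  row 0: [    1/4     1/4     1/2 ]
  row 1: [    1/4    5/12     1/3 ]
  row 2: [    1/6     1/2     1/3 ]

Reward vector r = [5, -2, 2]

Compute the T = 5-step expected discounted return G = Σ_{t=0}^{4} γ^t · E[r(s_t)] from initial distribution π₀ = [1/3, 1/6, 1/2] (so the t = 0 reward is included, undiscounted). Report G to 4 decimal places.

t=0: π = [0.3333, 0.1667, 0.5000], E[r] = 2.3333, γ^t·E[r] = 2.333333, running G = 2.333333
t=1: π = [0.2083, 0.4028, 0.3889], E[r] = 1.0139, γ^t·E[r] = 0.709722, running G = 3.043056
t=2: π = [0.2176, 0.4144, 0.3681], E[r] = 0.9954, γ^t·E[r] = 0.487731, running G = 3.530787
t=3: π = [0.2193, 0.4111, 0.3696], E[r] = 1.0137, γ^t·E[r] = 0.347698, running G = 3.878485
t=4: π = [0.2192, 0.4109, 0.3699], E[r] = 1.0140, γ^t·E[r] = 0.243450, running G = 4.121935

G = 4.1219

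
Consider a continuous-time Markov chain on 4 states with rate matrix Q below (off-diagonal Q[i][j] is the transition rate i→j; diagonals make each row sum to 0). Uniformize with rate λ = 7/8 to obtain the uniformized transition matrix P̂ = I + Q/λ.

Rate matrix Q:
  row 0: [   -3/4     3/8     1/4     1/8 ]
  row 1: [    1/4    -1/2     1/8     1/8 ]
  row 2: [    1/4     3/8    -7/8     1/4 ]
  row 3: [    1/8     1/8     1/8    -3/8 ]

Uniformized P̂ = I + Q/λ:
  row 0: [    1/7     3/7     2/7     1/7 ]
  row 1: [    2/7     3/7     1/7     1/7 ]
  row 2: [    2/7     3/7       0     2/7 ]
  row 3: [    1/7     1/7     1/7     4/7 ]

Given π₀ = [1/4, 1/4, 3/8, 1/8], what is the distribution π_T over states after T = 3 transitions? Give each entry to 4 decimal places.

π = [0.2165, 0.3520, 0.1512, 0.2802]

t=0: π = [0.2500, 0.2500, 0.3750, 0.1250]
t=1: π = [0.2321, 0.3929, 0.1250, 0.2500]
t=2: π = [0.2168, 0.3571, 0.1582, 0.2679]
t=3: π = [0.2165, 0.3520, 0.1512, 0.2802]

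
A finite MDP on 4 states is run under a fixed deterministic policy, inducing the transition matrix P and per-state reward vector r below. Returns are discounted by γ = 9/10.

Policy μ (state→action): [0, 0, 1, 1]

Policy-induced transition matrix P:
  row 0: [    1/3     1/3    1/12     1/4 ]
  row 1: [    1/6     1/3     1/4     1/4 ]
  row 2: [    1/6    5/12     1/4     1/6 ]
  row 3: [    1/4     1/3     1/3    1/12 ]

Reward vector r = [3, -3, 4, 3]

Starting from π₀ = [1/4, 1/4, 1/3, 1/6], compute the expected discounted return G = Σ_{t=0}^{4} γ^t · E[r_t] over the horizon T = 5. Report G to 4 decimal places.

G = 5.2335

t=0: π = [0.2500, 0.2500, 0.3333, 0.1667], E[r] = 1.8333, γ^t·E[r] = 1.833333, running G = 1.833333
t=1: π = [0.2222, 0.3611, 0.2222, 0.1944], E[r] = 1.0556, γ^t·E[r] = 0.950000, running G = 2.783333
t=2: π = [0.2199, 0.3519, 0.2292, 0.1991], E[r] = 1.1181, γ^t·E[r] = 0.905625, running G = 3.688958
t=3: π = [0.2199, 0.3524, 0.2299, 0.1977], E[r] = 1.1154, γ^t·E[r] = 0.813094, running G = 4.502052
t=4: π = [0.2198, 0.3525, 0.2298, 0.1979], E[r] = 1.1149, γ^t·E[r] = 0.731457, running G = 5.233510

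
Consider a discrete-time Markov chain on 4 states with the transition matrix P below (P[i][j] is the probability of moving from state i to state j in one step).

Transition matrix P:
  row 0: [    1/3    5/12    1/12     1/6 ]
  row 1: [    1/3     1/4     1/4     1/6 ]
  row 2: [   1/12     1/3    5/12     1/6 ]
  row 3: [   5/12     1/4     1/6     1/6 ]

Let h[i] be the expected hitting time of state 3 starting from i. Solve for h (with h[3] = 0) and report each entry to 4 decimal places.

h = [6.0000, 6.0000, 6.0000, 0.0000]

First-step conditioning: h[3] = 0; for i ≠ 3, h[i] = 1 + Σ_k P[i][k]·h[k].
  h[0] = 1 + 1/3·h[0] + 5/12·h[1] + 1/12·h[2]
  h[1] = 1 + 1/3·h[0] + 1/4·h[1] + 1/4·h[2]
  h[2] = 1 + 1/12·h[0] + 1/3·h[1] + 5/12·h[2]
Solving the 3×3 linear system over states ≠ 3 gives exactly h = [6, 6, 6, 0] (h[3] = 0 is the target).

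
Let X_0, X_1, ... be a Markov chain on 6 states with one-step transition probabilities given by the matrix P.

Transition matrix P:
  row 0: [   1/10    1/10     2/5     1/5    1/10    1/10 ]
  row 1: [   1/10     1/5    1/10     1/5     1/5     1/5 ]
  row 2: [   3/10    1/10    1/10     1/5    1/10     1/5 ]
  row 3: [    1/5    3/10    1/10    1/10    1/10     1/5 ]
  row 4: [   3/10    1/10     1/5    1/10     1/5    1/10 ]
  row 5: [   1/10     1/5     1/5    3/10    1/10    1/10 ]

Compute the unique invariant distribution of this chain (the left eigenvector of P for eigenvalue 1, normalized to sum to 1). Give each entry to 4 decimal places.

Balance equations π_j = Σ_i π_i·P[i][j]:
  π_0 = 1/10·π_0 + 1/10·π_1 + 3/10·π_2 + 1/5·π_3 + 3/10·π_4 + 1/10·π_5
  π_1 = 1/10·π_0 + 1/5·π_1 + 1/10·π_2 + 3/10·π_3 + 1/10·π_4 + 1/5·π_5
  π_2 = 2/5·π_0 + 1/10·π_1 + 1/10·π_2 + 1/10·π_3 + 1/5·π_4 + 1/5·π_5
  π_3 = 1/5·π_0 + 1/5·π_1 + 1/5·π_2 + 1/10·π_3 + 1/10·π_4 + 3/10·π_5
  π_4 = 1/10·π_0 + 1/5·π_1 + 1/10·π_2 + 1/10·π_3 + 1/5·π_4 + 1/10·π_5
  normalize: π_0 + π_1 + π_2 + π_3 + π_4 + π_5 = 1
Solving the linear system gives exactly π = [5243/28983, 6533/38644, 7057/38644, 5332/28983, 15059/115932, 17803/115932].

π = [0.1809, 0.1691, 0.1826, 0.1840, 0.1299, 0.1536]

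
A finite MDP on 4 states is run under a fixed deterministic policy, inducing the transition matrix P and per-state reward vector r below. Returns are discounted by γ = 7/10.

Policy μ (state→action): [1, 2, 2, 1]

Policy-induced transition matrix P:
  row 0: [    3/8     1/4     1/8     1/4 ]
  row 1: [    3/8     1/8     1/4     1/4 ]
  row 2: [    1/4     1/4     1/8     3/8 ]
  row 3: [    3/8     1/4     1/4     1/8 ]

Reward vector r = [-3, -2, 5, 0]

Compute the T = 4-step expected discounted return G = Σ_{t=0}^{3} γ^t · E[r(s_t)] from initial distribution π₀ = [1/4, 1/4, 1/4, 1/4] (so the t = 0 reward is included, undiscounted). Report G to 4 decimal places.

t=0: π = [0.2500, 0.2500, 0.2500, 0.2500], E[r] = 0.0000, γ^t·E[r] = 0.000000, running G = 0.000000
t=1: π = [0.3438, 0.2188, 0.1875, 0.2500], E[r] = -0.5313, γ^t·E[r] = -0.371875, running G = -0.371875
t=2: π = [0.3516, 0.2227, 0.1836, 0.2422], E[r] = -0.5820, γ^t·E[r] = -0.285195, running G = -0.657070
t=3: π = [0.3521, 0.2222, 0.1831, 0.2427], E[r] = -0.5850, γ^t·E[r] = -0.200642, running G = -0.857712

G = -0.8577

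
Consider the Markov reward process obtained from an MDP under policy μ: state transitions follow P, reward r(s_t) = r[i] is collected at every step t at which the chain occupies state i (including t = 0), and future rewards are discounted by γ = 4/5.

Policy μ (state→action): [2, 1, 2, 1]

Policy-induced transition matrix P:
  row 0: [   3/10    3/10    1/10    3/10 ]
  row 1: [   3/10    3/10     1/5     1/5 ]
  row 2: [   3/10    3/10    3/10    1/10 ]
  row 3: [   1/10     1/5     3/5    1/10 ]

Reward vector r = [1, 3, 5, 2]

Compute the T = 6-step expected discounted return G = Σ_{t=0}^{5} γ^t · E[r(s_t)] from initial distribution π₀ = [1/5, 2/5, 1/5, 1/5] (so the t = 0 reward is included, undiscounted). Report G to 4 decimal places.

G = 10.4506

t=0: π = [0.2000, 0.4000, 0.2000, 0.2000], E[r] = 2.8000, γ^t·E[r] = 2.800000, running G = 2.800000
t=1: π = [0.2600, 0.2800, 0.2800, 0.1800], E[r] = 2.8600, γ^t·E[r] = 2.288000, running G = 5.088000
t=2: π = [0.2640, 0.2820, 0.2740, 0.1800], E[r] = 2.8400, γ^t·E[r] = 1.817600, running G = 6.905600
t=3: π = [0.2640, 0.2820, 0.2730, 0.1810], E[r] = 2.8370, γ^t·E[r] = 1.452544, running G = 8.358144
t=4: π = [0.2638, 0.2819, 0.2733, 0.1810], E[r] = 2.8380, γ^t·E[r] = 1.162445, running G = 9.520589
t=5: π = [0.2638, 0.2819, 0.2734, 0.1810], E[r] = 2.8382, γ^t·E[r] = 0.930005, running G = 10.450594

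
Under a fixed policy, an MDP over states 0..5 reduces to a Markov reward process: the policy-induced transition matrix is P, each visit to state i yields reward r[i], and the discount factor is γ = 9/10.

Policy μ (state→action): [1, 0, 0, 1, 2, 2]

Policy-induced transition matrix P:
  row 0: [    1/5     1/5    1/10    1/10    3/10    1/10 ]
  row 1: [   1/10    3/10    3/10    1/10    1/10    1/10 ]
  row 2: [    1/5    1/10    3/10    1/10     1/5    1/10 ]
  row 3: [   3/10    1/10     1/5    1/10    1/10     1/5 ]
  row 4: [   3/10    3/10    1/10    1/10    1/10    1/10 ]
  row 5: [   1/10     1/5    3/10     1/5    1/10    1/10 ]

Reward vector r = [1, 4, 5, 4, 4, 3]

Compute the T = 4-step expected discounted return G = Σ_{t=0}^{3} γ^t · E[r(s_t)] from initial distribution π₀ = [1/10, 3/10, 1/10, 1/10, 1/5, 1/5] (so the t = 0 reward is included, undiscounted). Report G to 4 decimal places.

t=0: π = [0.1000, 0.3000, 0.1000, 0.1000, 0.2000, 0.2000], E[r] = 3.6000, γ^t·E[r] = 3.600000, running G = 3.600000
t=1: π = [0.1800, 0.2300, 0.2300, 0.1200, 0.1300, 0.1100], E[r] = 3.5800, γ^t·E[r] = 3.222000, running G = 6.822000
t=2: π = [0.1910, 0.2010, 0.2260, 0.1110, 0.1590, 0.1120], E[r] = 3.5410, γ^t·E[r] = 2.868210, running G = 9.690210
t=3: π = [0.1957, 0.2023, 0.2189, 0.1112, 0.1608, 0.1111], E[r] = 3.5207, γ^t·E[r] = 2.566590, running G = 12.256800

G = 12.2568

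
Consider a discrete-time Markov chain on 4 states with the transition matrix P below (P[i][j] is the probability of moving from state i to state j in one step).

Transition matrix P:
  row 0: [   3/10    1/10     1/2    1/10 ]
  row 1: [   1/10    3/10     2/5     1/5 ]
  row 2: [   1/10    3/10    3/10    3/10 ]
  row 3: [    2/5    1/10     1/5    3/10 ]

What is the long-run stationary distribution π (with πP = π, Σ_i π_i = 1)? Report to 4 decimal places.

Balance equations π_j = Σ_i π_i·P[i][j]:
  π_0 = 3/10·π_0 + 1/10·π_1 + 1/10·π_2 + 2/5·π_3
  π_1 = 1/10·π_0 + 3/10·π_1 + 3/10·π_2 + 1/10·π_3
  π_2 = 1/2·π_0 + 2/5·π_1 + 3/10·π_2 + 1/5·π_3
  normalize: π_0 + π_1 + π_2 + π_3 = 1
Solving the linear system gives exactly π = [179/838, 88/419, 285/838, 99/419].

π = [0.2136, 0.2100, 0.3401, 0.2363]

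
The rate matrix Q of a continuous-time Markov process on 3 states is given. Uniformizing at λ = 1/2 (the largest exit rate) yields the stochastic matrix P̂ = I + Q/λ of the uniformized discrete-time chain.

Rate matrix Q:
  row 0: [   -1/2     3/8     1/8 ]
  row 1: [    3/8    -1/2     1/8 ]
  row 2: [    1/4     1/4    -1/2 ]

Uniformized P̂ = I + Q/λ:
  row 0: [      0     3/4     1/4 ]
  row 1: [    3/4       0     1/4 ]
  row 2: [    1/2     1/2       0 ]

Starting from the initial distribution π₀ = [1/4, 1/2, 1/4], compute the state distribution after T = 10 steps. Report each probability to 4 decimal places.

t=0: π = [0.2500, 0.5000, 0.2500]
t=1: π = [0.5000, 0.3125, 0.1875]
t=2: π = [0.3281, 0.4688, 0.2031]
t=3: π = [0.4531, 0.3477, 0.1992]
t=4: π = [0.3604, 0.4395, 0.2002]
t=5: π = [0.4297, 0.3704, 0.2000]
t=6: π = [0.3777, 0.4222, 0.2000]
t=7: π = [0.4167, 0.3833, 0.2000]
t=8: π = [0.3875, 0.4125, 0.2000]
t=9: π = [0.4094, 0.3906, 0.2000]
t=10: π = [0.3930, 0.4070, 0.2000]

π = [0.3930, 0.4070, 0.2000]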